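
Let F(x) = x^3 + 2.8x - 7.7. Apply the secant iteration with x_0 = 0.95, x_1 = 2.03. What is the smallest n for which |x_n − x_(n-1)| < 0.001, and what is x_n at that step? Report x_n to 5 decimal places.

F(0.95) = -4.1826250, F(2.03) = 6.3494270
x_2 = 2.0300000 − 6.3494270·(1.0800000)/(10.5320520) = 1.3789036;  |Δ| = 0.6510964
F(1.3789036) = -1.2172569
x_3 = 1.3789036 − (-1.2172569)·(-0.6510964)/(-7.5666839) = 1.4836459;  |Δ| = 0.1047423
F(1.4836459) = -0.2799828
x_4 = 1.4836459 − (-0.2799828)·(0.1047423)/(0.9372741) = 1.5149345;  |Δ| = 0.0312886
F(1.5149345) = 0.0186315
x_5 = 1.5149345 − 0.0186315·(0.0312886)/(0.2986144) = 1.5129823;  |Δ| = 0.0019522
F(1.5129823) = -0.0002584
x_6 = 1.5129823 − (-0.0002584)·(-0.0019522)/(-0.0188899) = 1.5130090;  |Δ| = 0.0000267
|x_6 − x_5| = 0.0000267 < 0.001

n = 6, x_n = 1.51301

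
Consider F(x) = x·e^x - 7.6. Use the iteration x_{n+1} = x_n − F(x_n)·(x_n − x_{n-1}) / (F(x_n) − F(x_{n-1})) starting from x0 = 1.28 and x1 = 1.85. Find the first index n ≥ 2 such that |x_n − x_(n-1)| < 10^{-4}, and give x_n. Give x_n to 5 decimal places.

n = 6, x_n = 1.57432

F(1.28) = -2.9963012, F(1.85) = 4.1656661
x2 = 1.8500000 − 4.1656661·(0.5700000)/(7.1619673) = 1.5184668;  |Δ| = 0.3315332
F(1.5184668) = -0.6678640
x3 = 1.5184668 − (-0.6678640)·(-0.3315332)/(-4.8335301) = 1.5642758;  |Δ| = 0.0458090
F(1.5642758) = -0.1239933
x4 = 1.5642758 − (-0.1239933)·(0.0458090)/(0.5438706) = 1.5747195;  |Δ| = 0.0104437
F(1.5747195) = 0.0049293
x5 = 1.5747195 − 0.0049293·(0.0104437)/(0.1289226) = 1.5743202;  |Δ| = 0.0003993
F(1.5743202) = -0.0000345
x6 = 1.5743202 − (-0.0000345)·(-0.0003993)/(-0.0049638) = 1.5743229;  |Δ| = 0.0000028
|x6 − x5| = 0.0000028 < 10^{-4}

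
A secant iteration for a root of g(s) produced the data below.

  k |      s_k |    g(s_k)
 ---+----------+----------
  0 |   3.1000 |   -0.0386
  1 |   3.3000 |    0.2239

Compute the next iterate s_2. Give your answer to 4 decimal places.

s_2 = 3.3000 − 0.2239·(3.3000 − 3.1000) / (0.2239 − (-0.0386))
   = 3.3000 − (0.044780)/(0.262500) = 3.129410

3.1294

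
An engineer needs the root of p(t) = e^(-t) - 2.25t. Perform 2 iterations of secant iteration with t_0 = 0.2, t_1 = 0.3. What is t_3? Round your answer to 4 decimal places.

0.3221

p(0.2) = 0.368731, p(0.3) = 0.065818
t_2 = 0.300000 − 0.065818·(0.300000 − 0.200000) / (0.065818 − 0.368731) = 0.300000 − (0.006582)/(-0.302913) = 0.321728
p(0.321728) = 0.001006
t_3 = 0.321728 − 0.001006·(0.321728 − 0.300000) / (0.001006 − 0.065818) = 0.321728 − (0.000022)/(-0.064812) = 0.322066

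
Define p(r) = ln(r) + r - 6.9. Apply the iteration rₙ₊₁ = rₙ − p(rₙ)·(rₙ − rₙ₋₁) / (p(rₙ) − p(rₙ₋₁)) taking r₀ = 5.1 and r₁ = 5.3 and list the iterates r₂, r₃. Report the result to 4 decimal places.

p(5.1) = -0.170759, p(5.3) = 0.067707
r₂ = 5.300000 − 0.067707·(5.300000 − 5.100000) / (0.067707 − (-0.170759)) = 5.300000 − (0.013541)/(0.238466) = 5.243215
p(5.243215) = 0.000150
r₃ = 5.243215 − 0.000150·(5.243215 − 5.300000) / (0.000150 − 0.067707) = 5.243215 − (-0.000008)/(-0.067557) = 5.243089

5.2432, 5.2431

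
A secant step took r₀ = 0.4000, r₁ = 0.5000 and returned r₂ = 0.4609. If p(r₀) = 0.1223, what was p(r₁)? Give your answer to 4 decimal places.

-0.0785

The secant line through (0.4000, 0.1223) and (0.5000, p(r₁)) crosses zero at r₂ = 0.4609.
So (0.4000, 0.1223), (0.5000, p(r₁)), (0.4609, 0) are collinear:
p(r₁) = 0.1223 · (0.5000 − 0.4609) / (0.4000 − 0.4609) = 0.1223 · (0.039100)/(-0.060900) = -0.078521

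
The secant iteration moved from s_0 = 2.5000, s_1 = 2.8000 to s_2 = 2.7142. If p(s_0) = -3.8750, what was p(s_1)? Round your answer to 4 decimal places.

1.5522

The secant line through (2.5000, -3.8750) and (2.8000, p(s_1)) crosses zero at s_2 = 2.7142.
So (2.5000, -3.8750), (2.8000, p(s_1)), (2.7142, 0) are collinear:
p(s_1) = -3.8750 · (2.8000 − 2.7142) / (2.5000 − 2.7142) = -3.8750 · (0.085800)/(-0.214200) = 1.552171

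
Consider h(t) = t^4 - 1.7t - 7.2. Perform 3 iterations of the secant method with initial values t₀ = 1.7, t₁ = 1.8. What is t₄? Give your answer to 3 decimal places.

1.789

h(1.7) = -1.73790, h(1.8) = 0.23760
t₂ = 1.80000 − 0.23760·(1.80000 − 1.70000) / (0.23760 − (-1.73790)) = 1.80000 − (0.02376)/(1.97550) = 1.78797
h(1.78797) = -0.01973
t₃ = 1.78797 − (-0.01973)·(1.78797 − 1.80000) / (-0.01973 − 0.23760) = 1.78797 − (0.00024)/(-0.25733) = 1.78889
h(1.78889) = -0.00020
t₄ = 1.78889 − (-0.00020)·(1.78889 − 1.78797) / (-0.00020 − (-0.01973)) = 1.78889 − (0.00000)/(0.01953) = 1.78890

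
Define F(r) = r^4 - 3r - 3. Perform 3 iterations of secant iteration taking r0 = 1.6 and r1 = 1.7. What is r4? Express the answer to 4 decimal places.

F(1.6) = -1.246400, F(1.7) = 0.252100
r2 = 1.700000 − 0.252100·(1.700000 − 1.600000) / (0.252100 − (-1.246400)) = 1.700000 − (0.025210)/(1.498500) = 1.683177
F(1.683177) = -0.023169
r3 = 1.683177 − (-0.023169)·(1.683177 − 1.700000) / (-0.023169 − 0.252100) = 1.683177 − (0.000390)/(-0.275269) = 1.684593
F(1.684593) = -0.000374
r4 = 1.684593 − (-0.000374)·(1.684593 − 1.683177) / (-0.000374 − (-0.023169)) = 1.684593 − (-0.000001)/(0.022796) = 1.684616

1.6846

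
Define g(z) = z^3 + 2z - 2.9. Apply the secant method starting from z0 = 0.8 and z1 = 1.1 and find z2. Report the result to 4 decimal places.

g(0.8) = -0.788000, g(1.1) = 0.631000
z2 = 1.100000 − 0.631000·(1.100000 − 0.800000) / (0.631000 − (-0.788000)) = 1.100000 − (0.189300)/(1.419000) = 0.966596

0.9666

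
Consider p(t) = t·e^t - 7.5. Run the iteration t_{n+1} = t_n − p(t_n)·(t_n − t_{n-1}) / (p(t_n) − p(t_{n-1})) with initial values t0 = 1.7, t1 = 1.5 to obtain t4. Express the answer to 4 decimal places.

p(1.7) = 1.805711, p(1.5) = -0.777466
t2 = 1.500000 − (-0.777466)·(1.500000 − 1.700000) / (-0.777466 − 1.805711) = 1.500000 − (0.155493)/(-2.583177) = 1.560195
p(1.560195) = -0.073868
t3 = 1.560195 − (-0.073868)·(1.560195 − 1.500000) / (-0.073868 − (-0.777466)) = 1.560195 − (-0.004446)/(0.703598) = 1.566514
p(1.566514) = 0.003481
t4 = 1.566514 − 0.003481·(1.566514 − 1.560195) / (0.003481 − (-0.073868)) = 1.566514 − (0.000022)/(0.077349) = 1.566230

1.5662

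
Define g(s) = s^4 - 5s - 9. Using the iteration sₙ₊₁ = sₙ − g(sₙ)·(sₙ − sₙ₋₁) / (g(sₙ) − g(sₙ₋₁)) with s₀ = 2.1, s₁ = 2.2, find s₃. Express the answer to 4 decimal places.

2.1016

g(2.1) = -0.051900, g(2.2) = 3.425600
s₂ = 2.200000 − 3.425600·(2.200000 − 2.100000) / (3.425600 − (-0.051900)) = 2.200000 − (0.342560)/(3.477500) = 2.101492
g(2.101492) = -0.004017
s₃ = 2.101492 − (-0.004017)·(2.101492 − 2.200000) / (-0.004017 − 3.425600) = 2.101492 − (0.000396)/(-3.429617) = 2.101608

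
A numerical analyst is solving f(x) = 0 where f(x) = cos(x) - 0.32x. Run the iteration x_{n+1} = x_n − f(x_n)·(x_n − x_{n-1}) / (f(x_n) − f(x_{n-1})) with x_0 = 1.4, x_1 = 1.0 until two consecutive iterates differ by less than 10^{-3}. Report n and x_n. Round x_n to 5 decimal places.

f(1.4) = -0.2780329, f(1.0) = 0.2203023
x_2 = 1.0000000 − 0.2203023·(-0.4000000)/(0.4983352) = 1.1768306;  |Δ| = 0.1768306
f(1.1768306) = 0.0072675
x_3 = 1.1768306 − 0.0072675·(0.1768306)/(-0.2130348) = 1.1828631;  |Δ| = 0.0060324
f(1.1828631) = -0.0002401
x_4 = 1.1828631 − (-0.0002401)·(0.0060324)/(-0.0075077) = 1.1826701;  |Δ| = 0.0001929
|x_4 − x_3| = 0.0001929 < 10^{-3}

n = 4, x_n = 1.18267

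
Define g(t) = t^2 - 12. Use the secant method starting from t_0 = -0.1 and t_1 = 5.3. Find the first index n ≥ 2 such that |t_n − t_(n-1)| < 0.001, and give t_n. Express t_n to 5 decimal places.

g(-0.1) = -11.9900000, g(5.3) = 16.0900000
t_2 = 5.3000000 − 16.0900000·(5.4000000)/(28.0800000) = 2.2057692;  |Δ| = 3.0942308
g(2.2057692) = -7.1345821
t_3 = 2.2057692 − (-7.1345821)·(-3.0942308)/(-23.2245821) = 3.1563157;  |Δ| = 0.9505464
g(3.1563157) = -2.0376715
t_4 = 3.1563157 − (-2.0376715)·(0.9505464)/(5.0969106) = 3.5363304;  |Δ| = 0.3800148
g(3.5363304) = 0.5056329
t_5 = 3.5363304 − 0.5056329·(0.3800148)/(2.5433044) = 3.4607799;  |Δ| = 0.0755505
g(3.4607799) = -0.0230024
t_6 = 3.4607799 − (-0.0230024)·(-0.0755505)/(-0.5286354) = 3.4640673;  |Δ| = 0.0032874
g(3.4640673) = -0.0002376
t_7 = 3.4640673 − (-0.0002376)·(0.0032874)/(0.0227649) = 3.4641016;  |Δ| = 0.0000343
|t_7 − t_6| = 0.0000343 < 0.001

n = 7, t_n = 3.46410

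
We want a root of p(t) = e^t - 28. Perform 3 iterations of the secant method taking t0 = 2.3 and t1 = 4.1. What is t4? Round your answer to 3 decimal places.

p(2.3) = -18.02582, p(4.1) = 32.34029
t2 = 4.10000 − 32.34029·(4.10000 − 2.30000) / (32.34029 − (-18.02582)) = 4.10000 − (58.21252)/(50.36611) = 2.94421
p(2.94421) = -9.00430
t3 = 2.94421 − (-9.00430)·(2.94421 − 4.10000) / (-9.00430 − 32.34029) = 2.94421 − (10.40706)/(-41.34459) = 3.19593
p(3.19593) = -3.56717
t4 = 3.19593 − (-3.56717)·(3.19593 − 2.94421) / (-3.56717 − (-9.00430)) = 3.19593 − (-0.89791)/(5.43713) = 3.36107

3.361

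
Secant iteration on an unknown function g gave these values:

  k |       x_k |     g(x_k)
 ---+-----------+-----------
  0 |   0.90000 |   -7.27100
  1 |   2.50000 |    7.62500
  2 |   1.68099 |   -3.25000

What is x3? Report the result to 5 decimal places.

x3 = 1.68099 − (-3.25000)·(1.68099 − 2.50000) / (-3.25000 − 7.62500)
   = 1.68099 − (2.6617825)/(-10.8750000) = 1.9257516

1.92575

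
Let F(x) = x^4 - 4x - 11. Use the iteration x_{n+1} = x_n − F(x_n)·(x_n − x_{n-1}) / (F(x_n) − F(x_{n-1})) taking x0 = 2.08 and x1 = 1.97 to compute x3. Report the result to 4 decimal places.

F(2.08) = -0.602263, F(1.97) = -3.818615
x2 = 1.970000 − (-3.818615)·(1.970000 − 2.080000) / (-3.818615 − (-0.602263)) = 1.970000 − (0.420048)/(-3.216352) = 2.100598
F(2.100598) = 0.067854
x3 = 2.100598 − 0.067854·(2.100598 − 1.970000) / (0.067854 − (-3.818615)) = 2.100598 − (0.008862)/(3.886470) = 2.098317

2.0983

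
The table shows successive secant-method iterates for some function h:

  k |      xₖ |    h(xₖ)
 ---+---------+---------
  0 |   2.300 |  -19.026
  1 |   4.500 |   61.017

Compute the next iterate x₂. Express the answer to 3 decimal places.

2.823

x₂ = 4.500 − 61.017·(4.500 − 2.300) / (61.017 − (-19.026))
   = 4.500 − (134.23740)/(80.04300) = 2.82293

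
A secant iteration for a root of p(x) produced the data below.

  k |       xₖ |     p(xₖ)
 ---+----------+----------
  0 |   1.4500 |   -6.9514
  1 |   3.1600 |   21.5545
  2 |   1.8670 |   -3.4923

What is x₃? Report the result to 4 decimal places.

2.0473

x₃ = 1.8670 − (-3.4923)·(1.8670 − 3.1600) / (-3.4923 − 21.5545)
   = 1.8670 − (4.515544)/(-25.046800) = 2.047284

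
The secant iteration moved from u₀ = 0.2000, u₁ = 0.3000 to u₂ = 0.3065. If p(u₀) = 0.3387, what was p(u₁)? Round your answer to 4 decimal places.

0.0207

The secant line through (0.2000, 0.3387) and (0.3000, p(u₁)) crosses zero at u₂ = 0.3065.
So (0.2000, 0.3387), (0.3000, p(u₁)), (0.3065, 0) are collinear:
p(u₁) = 0.3387 · (0.3000 − 0.3065) / (0.2000 − 0.3065) = 0.3387 · (-0.006500)/(-0.106500) = 0.020672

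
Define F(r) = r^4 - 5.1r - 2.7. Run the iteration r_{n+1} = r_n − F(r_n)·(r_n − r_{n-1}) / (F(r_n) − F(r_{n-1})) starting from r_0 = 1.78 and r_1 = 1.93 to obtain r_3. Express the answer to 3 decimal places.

1.870

F(1.78) = -1.73924, F(1.93) = 1.33188
r_2 = 1.93000 − 1.33188·(1.93000 − 1.78000) / (1.33188 − (-1.73924)) = 1.93000 − (0.19978)/(3.07112) = 1.86495
F(1.86495) = -0.11453
r_3 = 1.86495 − (-0.11453)·(1.86495 − 1.93000) / (-0.11453 − 1.33188) = 1.86495 − (0.00745)/(-1.44641) = 1.87010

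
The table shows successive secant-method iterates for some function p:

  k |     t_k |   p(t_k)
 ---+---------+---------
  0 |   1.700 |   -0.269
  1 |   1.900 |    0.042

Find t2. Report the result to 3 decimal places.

t2 = 1.900 − 0.042·(1.900 − 1.700) / (0.042 − (-0.269))
   = 1.900 − (0.00840)/(0.31100) = 1.87299

1.873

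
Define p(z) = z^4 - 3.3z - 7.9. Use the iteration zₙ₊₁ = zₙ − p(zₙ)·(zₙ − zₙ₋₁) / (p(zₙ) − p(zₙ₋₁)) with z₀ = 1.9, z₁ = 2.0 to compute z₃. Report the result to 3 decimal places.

1.945

p(1.9) = -1.13790, p(2.0) = 1.50000
z₂ = 2.00000 − 1.50000·(2.00000 − 1.90000) / (1.50000 − (-1.13790)) = 2.00000 − (0.15000)/(2.63790) = 1.94314
p(1.94314) = -0.05584
z₃ = 1.94314 − (-0.05584)·(1.94314 − 2.00000) / (-0.05584 − 1.50000) = 1.94314 − (0.00318)/(-1.55584) = 1.94518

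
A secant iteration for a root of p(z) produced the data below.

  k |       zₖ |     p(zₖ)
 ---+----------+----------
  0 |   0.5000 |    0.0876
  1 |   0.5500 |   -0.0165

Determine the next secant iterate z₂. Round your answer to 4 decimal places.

z₂ = 0.5500 − (-0.0165)·(0.5500 − 0.5000) / (-0.0165 − 0.0876)
   = 0.5500 − (-0.000825)/(-0.104100) = 0.542075

0.5421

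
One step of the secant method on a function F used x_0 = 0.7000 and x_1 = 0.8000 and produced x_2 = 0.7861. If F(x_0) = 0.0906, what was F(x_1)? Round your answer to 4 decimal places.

-0.0146

The secant line through (0.7000, 0.0906) and (0.8000, F(x_1)) crosses zero at x_2 = 0.7861.
So (0.7000, 0.0906), (0.8000, F(x_1)), (0.7861, 0) are collinear:
F(x_1) = 0.0906 · (0.8000 − 0.7861) / (0.7000 − 0.7861) = 0.0906 · (0.013900)/(-0.086100) = -0.014626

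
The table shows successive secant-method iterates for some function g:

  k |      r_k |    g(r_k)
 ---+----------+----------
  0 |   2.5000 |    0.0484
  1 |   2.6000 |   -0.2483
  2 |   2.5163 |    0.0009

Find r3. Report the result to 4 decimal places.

r3 = 2.5163 − 0.0009·(2.5163 − 2.6000) / (0.0009 − (-0.2483))
   = 2.5163 − (-0.000075)/(0.249200) = 2.516602

2.5166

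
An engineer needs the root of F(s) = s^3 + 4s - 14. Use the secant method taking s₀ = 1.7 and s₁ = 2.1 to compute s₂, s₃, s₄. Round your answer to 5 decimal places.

F(1.7) = -2.2870000, F(2.1) = 3.6610000
s₂ = 2.1000000 − 3.6610000·(2.1000000 − 1.7000000) / (3.6610000 − (-2.2870000)) = 2.1000000 − (1.4644000)/(5.9480000) = 1.8537996
F(1.8537996) = -0.2140841
s₃ = 1.8537996 − (-0.2140841)·(1.8537996 − 2.1000000) / (-0.2140841 − 3.6610000) = 1.8537996 − (0.0527076)/(-3.8750841) = 1.8674013
F(1.8674013) = -0.0184167
s₄ = 1.8674013 − (-0.0184167)·(1.8674013 − 1.8537996) / (-0.0184167 − (-0.2140841)) = 1.8674013 − (-0.0002505)/(0.1956674) = 1.8686815

1.85380, 1.86740, 1.86868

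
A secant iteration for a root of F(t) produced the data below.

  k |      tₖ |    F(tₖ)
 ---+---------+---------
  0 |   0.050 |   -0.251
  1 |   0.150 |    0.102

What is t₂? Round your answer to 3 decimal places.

t₂ = 0.150 − 0.102·(0.150 − 0.050) / (0.102 − (-0.251))
   = 0.150 − (0.01020)/(0.35300) = 0.12110

0.121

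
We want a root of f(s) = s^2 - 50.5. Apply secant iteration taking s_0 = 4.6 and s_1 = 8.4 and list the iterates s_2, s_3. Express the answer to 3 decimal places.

6.857, 7.085

f(4.6) = -29.34000, f(8.4) = 20.06000
s_2 = 8.40000 − 20.06000·(8.40000 − 4.60000) / (20.06000 − (-29.34000)) = 8.40000 − (76.22800)/(49.40000) = 6.85692
f(6.85692) = -3.48261
s_3 = 6.85692 − (-3.48261)·(6.85692 − 8.40000) / (-3.48261 − 20.06000) = 6.85692 − (5.37393)/(-23.54261) = 7.08519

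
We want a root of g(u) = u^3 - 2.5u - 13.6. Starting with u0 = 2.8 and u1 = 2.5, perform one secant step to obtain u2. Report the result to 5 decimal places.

g(2.8) = 1.3520000, g(2.5) = -4.2250000
u2 = 2.5000000 − (-4.2250000)·(2.5000000 − 2.8000000) / (-4.2250000 − 1.3520000) = 2.5000000 − (1.2675000)/(-5.5770000) = 2.7272727

2.72727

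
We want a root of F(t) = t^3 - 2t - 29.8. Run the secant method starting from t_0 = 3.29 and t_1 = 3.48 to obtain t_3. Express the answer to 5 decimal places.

F(3.29) = -0.7687110, F(3.48) = 5.3841920
t_2 = 3.4800000 − 5.3841920·(3.4800000 − 3.2900000) / (5.3841920 − (-0.7687110)) = 3.4800000 − (1.0229965)/(6.1529030) = 3.3137376
F(3.3137376) = -0.0397972
t_3 = 3.3137376 − (-0.0397972)·(3.3137376 − 3.4800000) / (-0.0397972 − 5.3841920) = 3.3137376 − (0.0066168)/(-5.4239892) = 3.3149575

3.31496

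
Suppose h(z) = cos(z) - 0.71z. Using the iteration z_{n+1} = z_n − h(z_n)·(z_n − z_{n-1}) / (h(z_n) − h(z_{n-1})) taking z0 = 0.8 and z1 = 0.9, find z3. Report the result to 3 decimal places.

0.888

h(0.8) = 0.12871, h(0.9) = -0.01739
z2 = 0.90000 − (-0.01739)·(0.90000 − 0.80000) / (-0.01739 − 0.12871) = 0.90000 − (-0.00174)/(-0.14610) = 0.88810
h(0.88810) = 0.00034
z3 = 0.88810 − 0.00034·(0.88810 − 0.90000) / (0.00034 − (-0.01739)) = 0.88810 − (0.00000)/(0.01773) = 0.88833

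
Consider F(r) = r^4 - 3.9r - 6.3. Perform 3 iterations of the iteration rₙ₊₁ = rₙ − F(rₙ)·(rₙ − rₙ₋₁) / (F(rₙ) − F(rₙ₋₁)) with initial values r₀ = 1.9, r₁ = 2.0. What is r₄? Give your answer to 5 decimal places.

1.92807

F(1.9) = -0.6779000, F(2.0) = 1.9000000
r₂ = 2.0000000 − 1.9000000·(2.0000000 − 1.9000000) / (1.9000000 − (-0.6779000)) = 2.0000000 − (0.1900000)/(2.5779000) = 1.9262966
F(1.9262966) = -0.0438665
r₃ = 1.9262966 − (-0.0438665)·(1.9262966 − 2.0000000) / (-0.0438665 − 1.9000000) = 1.9262966 − (0.0032331)/(-1.9438665) = 1.9279598
F(1.9279598) = -0.0027379
r₄ = 1.9279598 − (-0.0027379)·(1.9279598 − 1.9262966) / (-0.0027379 − (-0.0438665)) = 1.9279598 − (-0.0000046)/(0.0411286) = 1.9280706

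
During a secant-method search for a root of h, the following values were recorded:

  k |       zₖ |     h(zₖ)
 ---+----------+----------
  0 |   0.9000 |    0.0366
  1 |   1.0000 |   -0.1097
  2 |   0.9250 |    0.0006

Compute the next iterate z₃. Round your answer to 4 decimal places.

0.9254

z₃ = 0.9250 − 0.0006·(0.9250 − 1.0000) / (0.0006 − (-0.1097))
   = 0.9250 − (-0.000045)/(0.110300) = 0.925408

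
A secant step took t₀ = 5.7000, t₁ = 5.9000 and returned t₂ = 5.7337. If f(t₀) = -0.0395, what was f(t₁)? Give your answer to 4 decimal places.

The secant line through (5.7000, -0.0395) and (5.9000, f(t₁)) crosses zero at t₂ = 5.7337.
So (5.7000, -0.0395), (5.9000, f(t₁)), (5.7337, 0) are collinear:
f(t₁) = -0.0395 · (5.9000 − 5.7337) / (5.7000 − 5.7337) = -0.0395 · (0.166300)/(-0.033700) = 0.194921

0.1949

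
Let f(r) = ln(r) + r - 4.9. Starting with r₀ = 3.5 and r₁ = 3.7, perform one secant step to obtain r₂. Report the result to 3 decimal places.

f(3.5) = -0.14724, f(3.7) = 0.10833
r₂ = 3.70000 − 0.10833·(3.70000 − 3.50000) / (0.10833 − (-0.14724)) = 3.70000 − (0.02167)/(0.25557) = 3.61522

3.615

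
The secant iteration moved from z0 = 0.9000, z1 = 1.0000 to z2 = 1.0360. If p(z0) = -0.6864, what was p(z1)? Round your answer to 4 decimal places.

The secant line through (0.9000, -0.6864) and (1.0000, p(z1)) crosses zero at z2 = 1.0360.
So (0.9000, -0.6864), (1.0000, p(z1)), (1.0360, 0) are collinear:
p(z1) = -0.6864 · (1.0000 − 1.0360) / (0.9000 − 1.0360) = -0.6864 · (-0.036000)/(-0.136000) = -0.181694

-0.1817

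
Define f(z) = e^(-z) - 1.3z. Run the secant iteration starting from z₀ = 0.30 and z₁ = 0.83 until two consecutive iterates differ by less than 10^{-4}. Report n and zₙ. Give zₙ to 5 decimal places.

n = 5, zₙ = 0.47728

f(0.30) = 0.3508182, f(0.83) = -0.6429507
z₂ = 0.8300000 − (-0.6429507)·(0.5300000)/(-0.9937689) = 0.4870995;  |Δ| = 0.3429005
f(0.4870995) = -0.0188234
z₃ = 0.4870995 − (-0.0188234)·(-0.3429005)/(0.6241273) = 0.4767577;  |Δ| = 0.0103417
f(0.4767577) = 0.0010078
z₄ = 0.4767577 − 0.0010078·(-0.0103417)/(0.0198313) = 0.4772833;  |Δ| = 0.0005256
f(0.4772833) = -0.0000016
z₅ = 0.4772833 − (-0.0000016)·(0.0005256)/(-0.0010094) = 0.4772825;  |Δ| = 0.0000008
|z₅ − z₄| = 0.0000008 < 10^{-4}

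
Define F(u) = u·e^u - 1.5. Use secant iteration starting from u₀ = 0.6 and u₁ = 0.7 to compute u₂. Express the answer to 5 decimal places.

F(0.6) = -0.4067287, F(0.7) = -0.0903731
u₂ = 0.7000000 − (-0.0903731)·(0.7000000 − 0.6000000) / (-0.0903731 − (-0.4067287)) = 0.7000000 − (-0.0090373)/(0.3163556) = 0.7285669

0.72857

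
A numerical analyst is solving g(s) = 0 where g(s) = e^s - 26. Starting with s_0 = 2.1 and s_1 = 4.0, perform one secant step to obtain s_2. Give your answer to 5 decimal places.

2.82976

g(2.1) = -17.8338301, g(4.0) = 28.5981500
s_2 = 4.0000000 − 28.5981500·(4.0000000 − 2.1000000) / (28.5981500 − (-17.8338301)) = 4.0000000 − (54.3364851)/(46.4319801) = 2.8297616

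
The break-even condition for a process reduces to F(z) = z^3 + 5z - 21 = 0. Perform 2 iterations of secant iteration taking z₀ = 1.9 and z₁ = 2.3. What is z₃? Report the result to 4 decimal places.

F(1.9) = -4.641000, F(2.3) = 2.667000
z₂ = 2.300000 − 2.667000·(2.300000 − 1.900000) / (2.667000 − (-4.641000)) = 2.300000 − (1.066800)/(7.308000) = 2.154023
F(2.154023) = -0.235617
z₃ = 2.154023 − (-0.235617)·(2.154023 − 2.300000) / (-0.235617 − 2.667000) = 2.154023 − (0.034395)/(-2.902617) = 2.165873

2.1659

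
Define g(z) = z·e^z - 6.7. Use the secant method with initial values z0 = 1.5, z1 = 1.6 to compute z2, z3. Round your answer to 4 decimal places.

1.4981, 1.4980

g(1.5) = 0.022534, g(1.6) = 1.224852
z2 = 1.600000 − 1.224852·(1.600000 − 1.500000) / (1.224852 − 0.022534) = 1.600000 − (0.122485)/(1.202318) = 1.498126
g(1.498126) = 0.001562
z3 = 1.498126 − 0.001562·(1.498126 − 1.600000) / (0.001562 − 1.224852) = 1.498126 − (-0.000159)/(-1.223289) = 1.497996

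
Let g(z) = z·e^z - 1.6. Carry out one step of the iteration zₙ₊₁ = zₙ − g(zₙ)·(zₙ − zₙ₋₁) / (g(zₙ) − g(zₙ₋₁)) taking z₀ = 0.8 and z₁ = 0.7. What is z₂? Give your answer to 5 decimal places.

0.75134

g(0.8) = 0.1804327, g(0.7) = -0.1903731
z₂ = 0.7000000 − (-0.1903731)·(0.7000000 − 0.8000000) / (-0.1903731 − 0.1804327) = 0.7000000 − (0.0190373)/(-0.3708058) = 0.7513404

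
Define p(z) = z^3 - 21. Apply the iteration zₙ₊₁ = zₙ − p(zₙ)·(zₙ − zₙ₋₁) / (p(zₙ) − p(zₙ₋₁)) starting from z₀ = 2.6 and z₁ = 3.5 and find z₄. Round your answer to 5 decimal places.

p(2.6) = -3.4240000, p(3.5) = 21.8750000
z₂ = 3.5000000 − 21.8750000·(3.5000000 − 2.6000000) / (21.8750000 − (-3.4240000)) = 3.5000000 − (19.6875000)/(25.2990000) = 2.7218072
p(2.7218072) = -0.8362145
z₃ = 2.7218072 − (-0.8362145)·(2.7218072 − 3.5000000) / (-0.8362145 − 21.8750000) = 2.7218072 − (0.6507361)/(-22.7112145) = 2.7504598
p(2.7504598) = -0.1926911
z₄ = 2.7504598 − (-0.1926911)·(2.7504598 − 2.7218072) / (-0.1926911 − (-0.8362145)) = 2.7504598 − (-0.0055211)/(0.6435234) = 2.7590393

2.75904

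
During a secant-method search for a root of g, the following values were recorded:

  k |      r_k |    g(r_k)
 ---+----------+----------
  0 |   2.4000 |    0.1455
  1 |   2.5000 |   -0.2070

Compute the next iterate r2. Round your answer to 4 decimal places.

2.4413

r2 = 2.5000 − (-0.2070)·(2.5000 − 2.4000) / (-0.2070 − 0.1455)
   = 2.5000 − (-0.020700)/(-0.352500) = 2.441277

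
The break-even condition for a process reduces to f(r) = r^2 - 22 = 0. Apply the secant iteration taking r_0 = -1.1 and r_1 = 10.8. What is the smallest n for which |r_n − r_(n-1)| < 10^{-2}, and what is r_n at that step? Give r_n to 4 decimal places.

n = 8, r_n = 4.6904

f(-1.1) = -20.790000, f(10.8) = 94.640000
r_2 = 10.800000 − 94.640000·(11.900000)/(115.430000) = 1.043299;  |Δ| = 9.756701
f(1.043299) = -20.911527
r_3 = 1.043299 − (-20.911527)·(-9.756701)/(-115.551527) = 2.808983;  |Δ| = 1.765684
f(2.808983) = -14.109613
r_4 = 2.808983 − (-14.109613)·(1.765684)/(6.801914) = 6.471647;  |Δ| = 3.662663
f(6.471647) = 19.882210
r_5 = 6.471647 − 19.882210·(3.662663)/(33.991823) = 4.329313;  |Δ| = 2.142334
f(4.329313) = -3.257053
r_6 = 4.329313 − (-3.257053)·(-2.142334)/(-23.139263) = 4.630865;  |Δ| = 0.301552
f(4.630865) = -0.555092
r_7 = 4.630865 − (-0.555092)·(0.301552)/(2.701961) = 4.692816;  |Δ| = 0.061951
f(4.692816) = 0.022519
r_8 = 4.692816 − 0.022519·(0.061951)/(0.577611) = 4.690400;  |Δ| = 0.002415
|r_8 − r_7| = 0.002415 < 10^{-2}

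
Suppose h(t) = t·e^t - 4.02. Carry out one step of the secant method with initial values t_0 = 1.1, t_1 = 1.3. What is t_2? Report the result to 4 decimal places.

1.1976

h(1.1) = -0.715417, h(1.3) = 0.750086
t_2 = 1.300000 − 0.750086·(1.300000 − 1.100000) / (0.750086 − (-0.715417)) = 1.300000 − (0.150017)/(1.465503) = 1.197634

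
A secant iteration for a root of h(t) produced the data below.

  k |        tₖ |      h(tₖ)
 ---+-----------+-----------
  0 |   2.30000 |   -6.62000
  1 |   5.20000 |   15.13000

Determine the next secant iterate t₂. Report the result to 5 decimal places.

3.18267

t₂ = 5.20000 − 15.13000·(5.20000 − 2.30000) / (15.13000 − (-6.62000))
   = 5.20000 − (43.8770000)/(21.7500000) = 3.1826667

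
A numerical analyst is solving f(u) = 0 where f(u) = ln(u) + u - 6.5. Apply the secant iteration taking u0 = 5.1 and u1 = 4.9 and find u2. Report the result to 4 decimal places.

f(5.1) = 0.229241, f(4.9) = -0.010765
u2 = 4.900000 − (-0.010765)·(4.900000 − 5.100000) / (-0.010765 − 0.229241) = 4.900000 − (0.002153)/(-0.240005) = 4.908970

4.9090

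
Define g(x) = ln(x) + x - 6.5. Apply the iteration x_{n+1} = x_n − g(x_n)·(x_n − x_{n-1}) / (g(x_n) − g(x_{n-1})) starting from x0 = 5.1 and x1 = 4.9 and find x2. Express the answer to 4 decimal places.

4.9090

g(5.1) = 0.229241, g(4.9) = -0.010765
x2 = 4.900000 − (-0.010765)·(4.900000 − 5.100000) / (-0.010765 − 0.229241) = 4.900000 − (0.002153)/(-0.240005) = 4.908970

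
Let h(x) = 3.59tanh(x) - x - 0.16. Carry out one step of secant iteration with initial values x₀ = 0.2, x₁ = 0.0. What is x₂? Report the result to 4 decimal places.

h(0.2) = 0.348577, h(0.0) = -0.160000
x₂ = 0.000000 − (-0.160000)·(0.000000 − 0.200000) / (-0.160000 − 0.348577) = 0.000000 − (0.032000)/(-0.508577) = 0.062921

0.0629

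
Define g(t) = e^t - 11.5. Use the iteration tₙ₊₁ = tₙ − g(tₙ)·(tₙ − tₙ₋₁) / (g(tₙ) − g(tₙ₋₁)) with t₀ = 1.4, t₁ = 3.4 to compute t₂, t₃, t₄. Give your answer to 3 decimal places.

g(1.4) = -7.44480, g(3.4) = 18.46410
t₂ = 3.40000 − 18.46410·(3.40000 − 1.40000) / (18.46410 − (-7.44480)) = 3.40000 − (36.92820)/(25.90890) = 1.97469
g(1.97469) = -4.29561
t₃ = 1.97469 − (-4.29561)·(1.97469 − 3.40000) / (-4.29561 − 18.46410) = 1.97469 − (6.12257)/(-22.75971) = 2.24370
g(2.24370) = -2.07185
t₄ = 2.24370 − (-2.07185)·(2.24370 − 1.97469) / (-2.07185 − (-4.29561)) = 2.24370 − (-0.55735)/(2.22376) = 2.49433

1.975, 2.244, 2.494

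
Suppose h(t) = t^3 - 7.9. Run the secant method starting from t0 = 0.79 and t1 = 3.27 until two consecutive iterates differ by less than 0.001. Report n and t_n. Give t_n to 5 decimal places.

n = 8, t_n = 1.99163

h(0.79) = -7.4069610, h(3.27) = 27.0657830
t2 = 3.2700000 − 27.0657830·(2.4800000)/(34.4727440) = 1.3228634;  |Δ| = 1.9471366
h(1.3228634) = -5.5850320
t3 = 1.3228634 − (-5.5850320)·(-1.9471366)/(-32.6508150) = 1.6559277;  |Δ| = 0.3330643
h(1.6559277) = -3.3592866
t4 = 1.6559277 − (-3.3592866)·(0.3330643)/(2.2257454) = 2.1586170;  |Δ| = 0.5026893
h(2.1586170) = 2.1583503
t5 = 2.1586170 − 2.1583503·(0.5026893)/(5.5176369) = 1.9619785;  |Δ| = 0.1966385
h(1.9619785) = -0.3476390
t6 = 1.9619785 − (-0.3476390)·(-0.1966385)/(-2.5059894) = 1.9892568;  |Δ| = 0.0272783
h(1.9892568) = -0.0282267
t7 = 1.9892568 − (-0.0282267)·(0.0272783)/(0.3194124) = 1.9916674;  |Δ| = 0.0024106
h(1.9916674) = 0.0004253
t8 = 1.9916674 − 0.0004253·(0.0024106)/(0.0286520) = 1.9916317;  |Δ| = 0.0000358
|t8 − t7| = 0.0000358 < 0.001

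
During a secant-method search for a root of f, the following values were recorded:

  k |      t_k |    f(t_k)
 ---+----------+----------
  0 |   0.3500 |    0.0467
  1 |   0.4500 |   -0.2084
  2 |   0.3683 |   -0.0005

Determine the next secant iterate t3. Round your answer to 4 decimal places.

0.3681

t3 = 0.3683 − (-0.0005)·(0.3683 − 0.4500) / (-0.0005 − (-0.2084))
   = 0.3683 − (0.000041)/(0.207900) = 0.368104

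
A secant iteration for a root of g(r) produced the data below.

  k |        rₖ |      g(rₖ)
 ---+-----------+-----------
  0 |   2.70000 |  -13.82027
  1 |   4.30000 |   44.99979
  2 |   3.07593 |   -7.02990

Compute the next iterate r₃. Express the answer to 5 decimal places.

r₃ = 3.07593 − (-7.02990)·(3.07593 − 4.30000) / (-7.02990 − 44.99979)
   = 3.07593 − (8.6050897)/(-52.0296900) = 3.2413181

3.24132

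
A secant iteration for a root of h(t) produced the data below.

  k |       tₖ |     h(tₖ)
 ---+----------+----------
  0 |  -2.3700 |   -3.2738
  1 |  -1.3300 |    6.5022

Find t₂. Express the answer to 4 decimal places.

t₂ = -1.3300 − 6.5022·(-1.3300 − (-2.3700)) / (6.5022 − (-3.2738))
   = -1.3300 − (6.762288)/(9.776000) = -2.021723

-2.0217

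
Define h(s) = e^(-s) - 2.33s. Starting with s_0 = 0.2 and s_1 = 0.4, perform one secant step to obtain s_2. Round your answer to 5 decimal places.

0.31482

h(0.2) = 0.3527308, h(0.4) = -0.2616800
s_2 = 0.4000000 − (-0.2616800)·(0.4000000 − 0.2000000) / (-0.2616800 − 0.3527308) = 0.4000000 − (-0.0523360)/(-0.6144107) = 0.3148192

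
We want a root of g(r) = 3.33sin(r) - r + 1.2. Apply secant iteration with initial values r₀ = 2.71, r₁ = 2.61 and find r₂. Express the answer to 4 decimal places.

g(2.71) = -0.117001, g(2.61) = 0.278000
r₂ = 2.610000 − 0.278000·(2.610000 − 2.710000) / (0.278000 − (-0.117001)) = 2.610000 − (-0.027800)/(0.395001) = 2.680380

2.6804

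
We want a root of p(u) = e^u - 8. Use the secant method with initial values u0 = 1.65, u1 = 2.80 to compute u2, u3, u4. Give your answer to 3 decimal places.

1.936, 2.033, 2.083

p(1.65) = -2.79302, p(2.80) = 8.44465
u2 = 2.80000 − 8.44465·(2.80000 − 1.65000) / (8.44465 − (-2.79302)) = 2.80000 − (9.71134)/(11.23767) = 1.93582
p(1.93582) = -1.07026
u3 = 1.93582 − (-1.07026)·(1.93582 − 2.80000) / (-1.07026 − 8.44465) = 1.93582 − (0.92490)/(-9.51491) = 2.03303
p(2.03303) = -0.36283
u4 = 2.03303 − (-0.36283)·(2.03303 − 1.93582) / (-0.36283 − (-1.07026)) = 2.03303 − (-0.03527)/(0.70743) = 2.08288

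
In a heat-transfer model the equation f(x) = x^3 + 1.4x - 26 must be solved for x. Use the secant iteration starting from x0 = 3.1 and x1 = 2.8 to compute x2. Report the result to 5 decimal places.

2.80465

f(3.1) = 8.1310000, f(2.8) = -0.1280000
x2 = 2.8000000 − (-0.1280000)·(2.8000000 − 3.1000000) / (-0.1280000 − 8.1310000) = 2.8000000 − (0.0384000)/(-8.2590000) = 2.8046495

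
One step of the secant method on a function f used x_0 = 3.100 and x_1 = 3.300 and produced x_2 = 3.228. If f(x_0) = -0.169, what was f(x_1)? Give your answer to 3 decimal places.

The secant line through (3.100, -0.169) and (3.300, f(x_1)) crosses zero at x_2 = 3.228.
So (3.100, -0.169), (3.300, f(x_1)), (3.228, 0) are collinear:
f(x_1) = -0.169 · (3.300 − 3.228) / (3.100 − 3.228) = -0.169 · (0.07200)/(-0.12800) = 0.09506

0.095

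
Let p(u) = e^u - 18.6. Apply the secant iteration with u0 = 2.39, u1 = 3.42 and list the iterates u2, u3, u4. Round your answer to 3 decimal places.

p(2.39) = -7.68651, p(3.42) = 11.96942
u2 = 3.42000 − 11.96942·(3.42000 − 2.39000) / (11.96942 − (-7.68651)) = 3.42000 − (12.32850)/(19.65592) = 2.79278
p(2.79278) = -2.27358
u3 = 2.79278 − (-2.27358)·(2.79278 − 3.42000) / (-2.27358 − 11.96942) = 2.79278 − (1.42603)/(-14.24300) = 2.89291
p(2.89291) = -0.55433
u4 = 2.89291 − (-0.55433)·(2.89291 − 2.79278) / (-0.55433 − (-2.27358)) = 2.89291 − (-0.05550)/(1.71925) = 2.92519

2.793, 2.893, 2.925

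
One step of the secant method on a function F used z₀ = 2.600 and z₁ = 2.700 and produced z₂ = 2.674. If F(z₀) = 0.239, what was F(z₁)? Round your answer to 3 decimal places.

The secant line through (2.600, 0.239) and (2.700, F(z₁)) crosses zero at z₂ = 2.674.
So (2.600, 0.239), (2.700, F(z₁)), (2.674, 0) are collinear:
F(z₁) = 0.239 · (2.700 − 2.674) / (2.600 − 2.674) = 0.239 · (0.02600)/(-0.07400) = -0.08397

-0.084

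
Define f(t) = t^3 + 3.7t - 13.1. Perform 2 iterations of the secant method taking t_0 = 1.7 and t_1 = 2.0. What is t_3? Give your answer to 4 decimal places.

1.8440

f(1.7) = -1.897000, f(2.0) = 2.300000
t_2 = 2.000000 − 2.300000·(2.000000 − 1.700000) / (2.300000 − (-1.897000)) = 2.000000 − (0.690000)/(4.197000) = 1.835597
f(1.835597) = -0.123403
t_3 = 1.835597 − (-0.123403)·(1.835597 − 2.000000) / (-0.123403 − 2.300000) = 1.835597 − (0.020288)/(-2.423403) = 1.843968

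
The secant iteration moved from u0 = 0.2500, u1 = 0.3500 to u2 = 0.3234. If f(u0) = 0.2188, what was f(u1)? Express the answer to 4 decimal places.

-0.0793

The secant line through (0.2500, 0.2188) and (0.3500, f(u1)) crosses zero at u2 = 0.3234.
So (0.2500, 0.2188), (0.3500, f(u1)), (0.3234, 0) are collinear:
f(u1) = 0.2188 · (0.3500 − 0.3234) / (0.2500 − 0.3234) = 0.2188 · (0.026600)/(-0.073400) = -0.079293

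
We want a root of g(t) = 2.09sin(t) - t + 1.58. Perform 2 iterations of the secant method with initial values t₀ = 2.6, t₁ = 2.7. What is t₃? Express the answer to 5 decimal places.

g(2.6) = 0.0573979, g(2.7) = -0.2267761
t₂ = 2.7000000 − (-0.2267761)·(2.7000000 − 2.6000000) / (-0.2267761 − 0.0573979) = 2.7000000 − (-0.0226776)/(-0.2841739) = 2.6201981
g(2.6201981) = 0.0008096
t₃ = 2.6201981 − 0.0008096·(2.6201981 − 2.7000000) / (0.0008096 − (-0.2267761)) = 2.6201981 − (-0.0000646)/(0.2275857) = 2.6204820

2.62048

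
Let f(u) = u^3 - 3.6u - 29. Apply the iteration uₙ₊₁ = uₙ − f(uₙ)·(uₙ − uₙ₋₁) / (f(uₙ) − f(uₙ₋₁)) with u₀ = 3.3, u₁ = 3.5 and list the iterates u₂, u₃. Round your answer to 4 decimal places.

3.4590, 3.4610

f(3.3) = -4.943000, f(3.5) = 1.275000
u₂ = 3.500000 − 1.275000·(3.500000 − 3.300000) / (1.275000 − (-4.943000)) = 3.500000 − (0.255000)/(6.218000) = 3.458990
f(3.458990) = -0.066890
u₃ = 3.458990 − (-0.066890)·(3.458990 − 3.500000) / (-0.066890 − 1.275000) = 3.458990 − (0.002743)/(-1.341890) = 3.461034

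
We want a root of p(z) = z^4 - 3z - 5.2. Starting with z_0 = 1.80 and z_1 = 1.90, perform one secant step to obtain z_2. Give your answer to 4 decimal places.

1.8046

p(1.80) = -0.102400, p(1.90) = 2.132100
z_2 = 1.900000 − 2.132100·(1.900000 − 1.800000) / (2.132100 − (-0.102400)) = 1.900000 − (0.213210)/(2.234500) = 1.804583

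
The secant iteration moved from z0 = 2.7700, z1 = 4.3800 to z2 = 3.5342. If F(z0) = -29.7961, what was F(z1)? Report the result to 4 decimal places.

The secant line through (2.7700, -29.7961) and (4.3800, F(z1)) crosses zero at z2 = 3.5342.
So (2.7700, -29.7961), (4.3800, F(z1)), (3.5342, 0) are collinear:
F(z1) = -29.7961 · (4.3800 − 3.5342) / (2.7700 − 3.5342) = -29.7961 · (0.845800)/(-0.764200) = 32.977678

32.9777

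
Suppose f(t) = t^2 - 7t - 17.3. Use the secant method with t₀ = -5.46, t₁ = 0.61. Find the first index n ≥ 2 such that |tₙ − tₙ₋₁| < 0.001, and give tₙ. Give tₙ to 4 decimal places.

n = 6, tₙ = -1.9360

f(-5.46) = 50.731600, f(0.61) = -21.197900
t₂ = 0.610000 − (-21.197900)·(6.070000)/(-71.929500) = -1.178852;  |Δ| = 1.788852
f(-1.178852) = -7.658341
t₃ = -1.178852 − (-7.658341)·(-1.788852)/(13.539559) = -2.190676;  |Δ| = 1.011823
f(-2.190676) = 2.833789
t₄ = -2.190676 − 2.833789·(-1.011823)/(10.492130) = -1.917395;  |Δ| = 0.273280
f(-1.917395) = -0.201829
t₅ = -1.917395 − (-0.201829)·(0.273280)/(-3.035618) = -1.935565;  |Δ| = 0.018170
f(-1.935565) = -0.004635
t₆ = -1.935565 − (-0.004635)·(-0.018170)/(0.197194) = -1.935992;  |Δ| = 0.000427
|t₆ − t₅| = 0.000427 < 0.001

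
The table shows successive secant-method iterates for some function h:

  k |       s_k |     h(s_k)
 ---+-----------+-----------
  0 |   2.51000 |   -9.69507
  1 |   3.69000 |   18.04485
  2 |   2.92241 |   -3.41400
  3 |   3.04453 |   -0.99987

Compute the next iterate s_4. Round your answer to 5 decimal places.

s_4 = 3.04453 − (-0.99987)·(3.04453 − 2.92241) / (-0.99987 − (-3.41400))
   = 3.04453 − (-0.1221041)/(2.4141300) = 3.0951089

3.09511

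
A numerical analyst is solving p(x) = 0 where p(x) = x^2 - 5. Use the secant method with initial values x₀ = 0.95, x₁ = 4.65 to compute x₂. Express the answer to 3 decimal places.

1.682

p(0.95) = -4.09750, p(4.65) = 16.62250
x₂ = 4.65000 − 16.62250·(4.65000 − 0.95000) / (16.62250 − (-4.09750)) = 4.65000 − (61.50325)/(20.72000) = 1.68170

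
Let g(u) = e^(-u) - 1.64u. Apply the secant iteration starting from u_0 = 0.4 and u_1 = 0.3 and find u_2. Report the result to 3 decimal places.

g(0.4) = 0.01432, g(0.3) = 0.24882
u_2 = 0.30000 − 0.24882·(0.30000 − 0.40000) / (0.24882 − 0.01432) = 0.30000 − (-0.02488)/(0.23450) = 0.40611

0.406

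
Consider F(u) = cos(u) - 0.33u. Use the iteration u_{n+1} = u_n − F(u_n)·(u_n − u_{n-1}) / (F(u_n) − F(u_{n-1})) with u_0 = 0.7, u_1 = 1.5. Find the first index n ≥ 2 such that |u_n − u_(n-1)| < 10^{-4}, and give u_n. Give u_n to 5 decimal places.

F(0.7) = 0.5338422, F(1.5) = -0.4242628
u_2 = 1.5000000 − (-0.4242628)·(0.8000000)/(-0.9581050) = 1.1457484;  |Δ| = 0.3542516
F(1.1457484) = 0.0342675
u_3 = 1.1457484 − 0.0342675·(-0.3542516)/(0.4585303) = 1.1722228;  |Δ| = 0.0264744
F(1.1722228) = 0.0012706
u_4 = 1.1722228 − 0.0012706·(0.0264744)/(-0.0329969) = 1.1732422;  |Δ| = 0.0010194
F(1.1732422) = -0.0000055
u_5 = 1.1732422 − (-0.0000055)·(0.0010194)/(-0.0012761) = 1.1732378;  |Δ| = 0.0000044
|u_5 − u_4| = 0.0000044 < 10^{-4}

n = 5, u_n = 1.17324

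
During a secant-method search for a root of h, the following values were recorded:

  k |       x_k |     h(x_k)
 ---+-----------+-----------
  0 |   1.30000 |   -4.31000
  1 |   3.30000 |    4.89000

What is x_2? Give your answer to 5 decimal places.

2.23696

x_2 = 3.30000 − 4.89000·(3.30000 − 1.30000) / (4.89000 − (-4.31000))
   = 3.30000 − (9.7800000)/(9.2000000) = 2.2369565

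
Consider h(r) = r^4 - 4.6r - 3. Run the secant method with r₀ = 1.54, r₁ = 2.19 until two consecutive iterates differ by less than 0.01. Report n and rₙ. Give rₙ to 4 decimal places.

n = 5, rₙ = 1.8400

h(1.54) = -4.459513, h(2.19) = 9.928575
r₂ = 2.190000 − 9.928575·(0.650000)/(14.388089) = 1.741464;  |Δ| = 0.448536
h(1.741464) = -1.813482
r₃ = 1.741464 − (-1.813482)·(-0.448536)/(-11.742057) = 1.810737;  |Δ| = 0.069273
h(1.810737) = -0.579058
r₄ = 1.810737 − (-0.579058)·(0.069273)/(1.234424) = 1.843233;  |Δ| = 0.032496
h(1.843233) = 0.064189
r₅ = 1.843233 − 0.064189·(0.032496)/(0.643247) = 1.839990;  |Δ| = 0.003243
|r₅ − r₄| = 0.003243 < 0.01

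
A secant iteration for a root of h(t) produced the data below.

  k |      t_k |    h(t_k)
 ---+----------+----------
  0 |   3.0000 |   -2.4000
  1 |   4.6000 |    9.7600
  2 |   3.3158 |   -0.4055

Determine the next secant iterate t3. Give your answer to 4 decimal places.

3.3670

t3 = 3.3158 − (-0.4055)·(3.3158 − 4.6000) / (-0.4055 − 9.7600)
   = 3.3158 − (0.520743)/(-10.165500) = 3.367027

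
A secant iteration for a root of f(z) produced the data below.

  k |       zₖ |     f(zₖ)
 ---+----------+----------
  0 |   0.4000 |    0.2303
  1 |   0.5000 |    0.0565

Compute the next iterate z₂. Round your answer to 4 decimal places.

0.5325

z₂ = 0.5000 − 0.0565·(0.5000 − 0.4000) / (0.0565 − 0.2303)
   = 0.5000 − (0.005650)/(-0.173800) = 0.532509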